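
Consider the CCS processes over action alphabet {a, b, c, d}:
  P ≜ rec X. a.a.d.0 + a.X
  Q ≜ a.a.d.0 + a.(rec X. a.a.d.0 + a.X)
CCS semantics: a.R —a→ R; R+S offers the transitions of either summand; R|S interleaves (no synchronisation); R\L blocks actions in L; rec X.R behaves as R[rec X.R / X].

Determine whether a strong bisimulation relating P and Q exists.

LTS(P): 4 reachable states
  s0 = rec X. a.a.d.0 + a.X :: =a=> s0, =a=> s1
  s1 = a.d.0 :: =a=> s2
  s2 = d.0 :: =d=> s3
  s3 = 0 :: ∅
LTS(Q): 5 reachable states
  t0 = a.a.d.0 + a.(rec X. a.a.d.0 + a.X) :: =a=> t1, =a=> t2
  t1 = a.d.0 :: =a=> t3
  t2 = rec X. a.a.d.0 + a.X :: =a=> t1, =a=> t2
  t3 = d.0 :: =d=> t4
  t4 = 0 :: ∅
Bisimilarity quotient blocks:
  B0 = {s0, t0, t2}
  B1 = {s1, t1}
  B2 = {s2, t3}
  B3 = {s3, t4}
s0 ∈ B0, t0 ∈ B0 → same block

YES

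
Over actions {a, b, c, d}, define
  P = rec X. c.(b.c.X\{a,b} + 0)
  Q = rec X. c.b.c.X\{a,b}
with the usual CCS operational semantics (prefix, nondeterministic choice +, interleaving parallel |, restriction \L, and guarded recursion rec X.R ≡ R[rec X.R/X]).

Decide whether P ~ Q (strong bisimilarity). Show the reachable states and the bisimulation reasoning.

Reachable graph of P (5 states):
  s0 = rec X. c.(b.c.X\{a,b} + 0) :: --c--▸ s1
  s1 = b.c.(rec X. c.(b.c.X\{a,b} + 0))\{a,b} + 0 :: --b--▸ s2
  s2 = c.(rec X. c.(b.c.X\{a,b} + 0))\{a,b} :: --c--▸ s3
  s3 = (rec X. c.(b.c.X\{a,b} + 0))\{a,b} :: --c--▸ s4
  s4 = (b.c.(rec X. c.(b.c.X\{a,b} + 0))\{a,b} + 0)\{a,b} :: deadlocked
Reachable graph of Q (5 states):
  t0 = rec X. c.b.c.X\{a,b} :: --c--▸ t1
  t1 = b.c.(rec X. c.b.c.X\{a,b})\{a,b} :: --b--▸ t2
  t2 = c.(rec X. c.b.c.X\{a,b})\{a,b} :: --c--▸ t3
  t3 = (rec X. c.b.c.X\{a,b})\{a,b} :: --c--▸ t4
  t4 = (b.c.(rec X. c.b.c.X\{a,b})\{a,b})\{a,b} :: deadlocked
Coarsest stable partition (strong bisimilarity classes):
  B0 = {s0, t0}
  B1 = {s1, t1}
  B2 = {s2, t2}
  B3 = {s3, t3}
  B4 = {s4, t4}
s0 ∈ B0, t0 ∈ B0 → same block

bisimilar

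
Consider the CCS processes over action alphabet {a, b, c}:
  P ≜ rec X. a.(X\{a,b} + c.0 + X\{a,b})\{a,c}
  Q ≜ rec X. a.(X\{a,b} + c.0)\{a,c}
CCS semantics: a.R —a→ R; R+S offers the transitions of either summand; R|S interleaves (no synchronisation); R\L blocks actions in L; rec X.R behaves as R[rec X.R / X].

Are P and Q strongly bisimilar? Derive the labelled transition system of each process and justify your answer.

YES

P's transition system — 2 states:
  m0 = rec X. a.(X\{a,b} + c.0 + X\{a,b})\{a,c} has moves =a=> m1
  m1 = ((rec X. a.(X\{a,b} + c.0 + X\{a,b})\{a,c})\{a,b} + c.0 + (rec X. a.(X\{a,b} + c.0 + X\{a,b})\{a,c})\{a,b})\{a,c} has moves deadlocked
Q's transition system — 2 states:
  n0 = rec X. a.(X\{a,b} + c.0)\{a,c} has moves =a=> n1
  n1 = ((rec X. a.(X\{a,b} + c.0)\{a,c})\{a,b} + c.0)\{a,c} has moves deadlocked
Partition-refinement fixed point:
  B0 = {m0, n0}
  B1 = {m1, n1}
m0 ∈ B0, n0 ∈ B0 → same block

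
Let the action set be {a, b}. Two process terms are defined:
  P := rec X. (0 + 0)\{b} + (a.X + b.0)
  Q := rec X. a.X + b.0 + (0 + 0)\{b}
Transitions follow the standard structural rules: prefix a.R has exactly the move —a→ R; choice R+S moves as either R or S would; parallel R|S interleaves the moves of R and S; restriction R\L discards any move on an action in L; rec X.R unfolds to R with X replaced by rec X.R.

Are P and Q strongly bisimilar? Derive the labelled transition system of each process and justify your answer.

bisimilar

P's transition system — 2 states:
  s0 = rec X. (0 + 0)\{b} + (a.X + b.0) has moves -a-> s0, -b-> s1
  s1 = 0 has moves stopped
Q's transition system — 2 states:
  t0 = rec X. a.X + b.0 + (0 + 0)\{b} has moves -a-> t0, -b-> t1
  t1 = 0 has moves stopped
Coarsest stable partition (strong bisimilarity classes):
  B0 = {s0, t0}
  B1 = {s1, t1}
s0 ∈ B0, t0 ∈ B0 → same block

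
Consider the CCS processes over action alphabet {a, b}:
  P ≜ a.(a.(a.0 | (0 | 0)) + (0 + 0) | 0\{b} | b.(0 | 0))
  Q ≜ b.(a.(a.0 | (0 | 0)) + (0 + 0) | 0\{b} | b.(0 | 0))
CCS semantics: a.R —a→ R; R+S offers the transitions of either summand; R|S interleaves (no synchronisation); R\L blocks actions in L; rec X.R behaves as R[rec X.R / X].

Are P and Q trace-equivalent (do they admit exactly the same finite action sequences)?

P's transition system — 5 states:
  p0 = a.(a.(a.0 | (0 | 0)) + (0 + 0) | 0\{b} | b.(0 | 0)) :: —a→ p1
  p1 = a.(a.0 | (0 | 0)) + (0 + 0) | 0\{b} | b.(0 | 0) :: —a→ p2, —b→ p3
  p2 = a.0 | (0 | 0) :: —a→ p4
  p3 = (0 + 0) | 0\{b} | (0 | 0) :: (no moves)
  p4 = 0 | (0 | 0) :: (no moves)
Q's transition system — 5 states:
  q0 = b.(a.(a.0 | (0 | 0)) + (0 + 0) | 0\{b} | b.(0 | 0)) :: —b→ q1
  q1 = a.(a.0 | (0 | 0)) + (0 + 0) | 0\{b} | b.(0 | 0) :: —a→ q2, —b→ q3
  q2 = a.0 | (0 | 0) :: —a→ q4
  q3 = (0 + 0) | 0\{b} | (0 | 0) :: (no moves)
  q4 = 0 | (0 | 0) :: (no moves)
Executing a from P (initial set {p0}):
  step 1 (a): {p1}
  P completes σ.
Executing a from Q (initial set {q0}):
  step 1 (a): no successor for Q

traces(P) ≠ traces(Q) — witness ⟨a⟩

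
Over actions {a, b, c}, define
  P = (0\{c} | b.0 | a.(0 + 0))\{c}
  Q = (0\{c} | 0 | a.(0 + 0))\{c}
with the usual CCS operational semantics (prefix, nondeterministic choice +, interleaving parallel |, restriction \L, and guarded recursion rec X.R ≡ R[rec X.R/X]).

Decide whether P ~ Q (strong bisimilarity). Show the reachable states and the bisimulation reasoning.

LTS(P): 4 reachable states
  p0 = (0\{c} | b.0 | a.(0 + 0))\{c} | ··a··> p1, ··b··> p2
  p1 = (0\{c} | b.0 | (0 + 0))\{c} | ··b··> p3
  p2 = (0\{c} | 0 | a.(0 + 0))\{c} | ··a··> p3
  p3 = (0\{c} | 0 | (0 + 0))\{c} | stopped
LTS(Q): 2 reachable states
  q0 = (0\{c} | 0 | a.(0 + 0))\{c} | ··a··> q1
  q1 = (0\{c} | 0 | (0 + 0))\{c} | stopped
Coarsest stable partition (strong bisimilarity classes):
  B0 = {p0}
  B1 = {p1}
  B2 = {p3, q1}
  B3 = {p2, q0}
p0 ∈ B0, q0 ∈ B3 → different blocks

NO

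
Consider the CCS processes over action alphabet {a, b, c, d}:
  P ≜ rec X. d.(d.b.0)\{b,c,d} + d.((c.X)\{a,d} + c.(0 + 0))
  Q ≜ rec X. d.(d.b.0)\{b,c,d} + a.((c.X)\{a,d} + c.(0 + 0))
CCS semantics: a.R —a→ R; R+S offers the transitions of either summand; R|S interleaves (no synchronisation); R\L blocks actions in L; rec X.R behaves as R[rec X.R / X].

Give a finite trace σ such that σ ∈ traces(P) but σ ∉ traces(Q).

dc

P's transition system — 5 states:
  p0 = rec X. d.(d.b.0)\{b,c,d} + d.((c.X)\{a,d} + c.(0 + 0)) ⊢ =d=> p1, =d=> p2
  p1 = (c.(rec X. d.(d.b.0)\{b,c,d} + d.((c.X)\{a,d} + c.(0 + 0))))\{a,d} + c.(0 + 0) ⊢ =c=> p3, =c=> p4
  p2 = (d.b.0)\{b,c,d} ⊢ (no moves)
  p3 = (rec X. d.(d.b.0)\{b,c,d} + d.((c.X)\{a,d} + c.(0 + 0)))\{a,d} ⊢ (no moves)
  p4 = 0 + 0 ⊢ (no moves)
Q's transition system — 5 states:
  q0 = rec X. d.(d.b.0)\{b,c,d} + a.((c.X)\{a,d} + c.(0 + 0)) ⊢ =a=> q1, =d=> q2
  q1 = (c.(rec X. d.(d.b.0)\{b,c,d} + a.((c.X)\{a,d} + c.(0 + 0))))\{a,d} + c.(0 + 0) ⊢ =c=> q3, =c=> q4
  q2 = (d.b.0)\{b,c,d} ⊢ (no moves)
  q3 = (rec X. d.(d.b.0)\{b,c,d} + a.((c.X)\{a,d} + c.(0 + 0)))\{a,d} ⊢ (no moves)
  q4 = 0 + 0 ⊢ (no moves)
Trace ⟨dc⟩ through P, begin at {p0}:
  after d @ step 1: {p1, p2}
  after c @ step 2: {p3, p4}
  ✓ P
Trace ⟨dc⟩ through Q, begin at {q0}:
  after d @ step 1: {q2}
  after c @ step 2: ∅ (Q stuck)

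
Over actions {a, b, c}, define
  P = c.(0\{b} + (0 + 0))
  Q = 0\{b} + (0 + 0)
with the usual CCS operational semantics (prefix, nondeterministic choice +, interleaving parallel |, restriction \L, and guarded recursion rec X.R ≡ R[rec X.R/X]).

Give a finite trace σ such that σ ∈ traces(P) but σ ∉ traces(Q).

P's transition system — 2 states:
  s0 = c.(0\{b} + (0 + 0)) → —c→ s1
  s1 = 0\{b} + (0 + 0) → deadlocked
Q's transition system — 1 states:
  t0 = 0\{b} + (0 + 0) → deadlocked
Trace ⟨c⟩ through P, begin at {s0}:
  step 1 (c): {s1}
  ✓ P
Trace ⟨c⟩ through Q, begin at {t0}:
  step 1 (c): no successor for Q

c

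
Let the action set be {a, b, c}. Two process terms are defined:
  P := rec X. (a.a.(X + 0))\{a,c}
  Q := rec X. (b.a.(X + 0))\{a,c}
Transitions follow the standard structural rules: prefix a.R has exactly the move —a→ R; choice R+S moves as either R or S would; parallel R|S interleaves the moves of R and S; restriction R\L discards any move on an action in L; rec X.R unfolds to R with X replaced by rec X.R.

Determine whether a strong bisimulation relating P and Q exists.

LTS(P): 1 reachable states
  s0 = rec X. (a.a.(X + 0))\{a,c} | ∅
LTS(Q): 2 reachable states
  t0 = rec X. (b.a.(X + 0))\{a,c} | -b-> t1
  t1 = (a.((rec X. (b.a.(X + 0))\{a,c}) + 0))\{a,c} | ∅
Coarsest stable partition (strong bisimilarity classes):
  B0 = {s0, t1}
  B1 = {t0}
s0 ∈ B0, t0 ∈ B1 → different blocks

NO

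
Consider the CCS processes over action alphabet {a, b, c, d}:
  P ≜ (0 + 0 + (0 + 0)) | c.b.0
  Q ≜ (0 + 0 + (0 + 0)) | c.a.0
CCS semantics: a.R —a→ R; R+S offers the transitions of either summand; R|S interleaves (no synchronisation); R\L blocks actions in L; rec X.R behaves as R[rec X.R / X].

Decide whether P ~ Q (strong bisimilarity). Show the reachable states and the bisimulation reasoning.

LTS(P): 3 reachable states
  s0 = (0 + 0 + (0 + 0)) | c.b.0 ⊢ --c--▸ s1
  s1 = (0 + 0 + (0 + 0)) | b.0 ⊢ --b--▸ s2
  s2 = (0 + 0 + (0 + 0)) | 0 ⊢ ∅
LTS(Q): 3 reachable states
  t0 = (0 + 0 + (0 + 0)) | c.a.0 ⊢ --c--▸ t1
  t1 = (0 + 0 + (0 + 0)) | a.0 ⊢ --a--▸ t2
  t2 = (0 + 0 + (0 + 0)) | 0 ⊢ ∅
Bisimilarity quotient blocks:
  B0 = {s0}
  B1 = {s1}
  B2 = {s2, t2}
  B3 = {t0}
  B4 = {t1}
s0 ∈ B0, t0 ∈ B3 → different blocks

P ≁ Q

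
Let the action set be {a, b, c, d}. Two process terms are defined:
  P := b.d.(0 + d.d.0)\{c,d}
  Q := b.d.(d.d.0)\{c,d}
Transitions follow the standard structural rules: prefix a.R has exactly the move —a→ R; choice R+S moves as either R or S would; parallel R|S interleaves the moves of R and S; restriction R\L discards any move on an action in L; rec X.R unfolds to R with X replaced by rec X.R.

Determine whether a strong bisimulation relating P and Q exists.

Reachable graph of P (3 states):
  p0 = b.d.(0 + d.d.0)\{c,d} → --b--▸ p1
  p1 = d.(0 + d.d.0)\{c,d} → --d--▸ p2
  p2 = (0 + d.d.0)\{c,d} → ∅
Reachable graph of Q (3 states):
  q0 = b.d.(d.d.0)\{c,d} → --b--▸ q1
  q1 = d.(d.d.0)\{c,d} → --d--▸ q2
  q2 = (d.d.0)\{c,d} → ∅
Partition-refinement fixed point:
  B0 = {p0, q0}
  B1 = {p1, q1}
  B2 = {p2, q2}
p0 ∈ B0, q0 ∈ B0 → same block

YES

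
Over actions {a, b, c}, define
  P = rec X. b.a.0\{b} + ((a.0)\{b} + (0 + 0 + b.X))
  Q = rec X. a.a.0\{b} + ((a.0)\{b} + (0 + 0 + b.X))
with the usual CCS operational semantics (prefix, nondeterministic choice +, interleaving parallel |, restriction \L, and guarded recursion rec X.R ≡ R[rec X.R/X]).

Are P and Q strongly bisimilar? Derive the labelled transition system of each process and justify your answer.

P's transition system — 3 states:
  p0 = rec X. b.a.0\{b} + ((a.0)\{b} + (0 + 0 + b.X)) → -a-> p1, -b-> p0, -b-> p2
  p1 = 0\{b} → deadlocked
  p2 = a.0\{b} → -a-> p1
Q's transition system — 3 states:
  q0 = rec X. a.a.0\{b} + ((a.0)\{b} + (0 + 0 + b.X)) → -a-> q1, -a-> q2, -b-> q0
  q1 = 0\{b} → deadlocked
  q2 = a.0\{b} → -a-> q1
Partition-refinement fixed point:
  B0 = {p0}
  B1 = {p2, q2}
  B2 = {p1, q1}
  B3 = {q0}
p0 ∈ B0, q0 ∈ B3 → different blocks

NO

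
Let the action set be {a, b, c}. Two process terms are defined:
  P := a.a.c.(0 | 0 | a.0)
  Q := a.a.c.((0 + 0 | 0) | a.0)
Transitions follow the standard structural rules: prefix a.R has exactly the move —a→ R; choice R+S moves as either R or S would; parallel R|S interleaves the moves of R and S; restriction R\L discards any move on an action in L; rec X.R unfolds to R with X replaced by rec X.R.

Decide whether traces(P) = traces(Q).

LTS(P): 5 reachable states
  u0 = a.a.c.(0 | 0 | a.0) :: ··a··> u1
  u1 = a.c.(0 | 0 | a.0) :: ··a··> u2
  u2 = c.(0 | 0 | a.0) :: ··c··> u3
  u3 = 0 | 0 | a.0 :: ··a··> u4
  u4 = 0 | 0 | 0 :: ∅
LTS(Q): 5 reachable states
  v0 = a.a.c.((0 + 0 | 0) | a.0) :: ··a··> v1
  v1 = a.c.((0 + 0 | 0) | a.0) :: ··a··> v2
  v2 = c.((0 + 0 | 0) | a.0) :: ··c··> v3
  v3 = (0 + 0 | 0) | a.0 :: ··a··> v4
  v4 = (0 + 0 | 0) | 0 :: ∅
Partition-refinement fixed point:
  B0 = {u0, v0}
  B1 = {u1, v1}
  B2 = {u2, v2}
  B3 = {u3, v3}
  B4 = {u4, v4}
u0 ∈ B0, v0 ∈ B0 → same block
Bisimilar ⇒ trace-equivalent.

traces(P) = traces(Q)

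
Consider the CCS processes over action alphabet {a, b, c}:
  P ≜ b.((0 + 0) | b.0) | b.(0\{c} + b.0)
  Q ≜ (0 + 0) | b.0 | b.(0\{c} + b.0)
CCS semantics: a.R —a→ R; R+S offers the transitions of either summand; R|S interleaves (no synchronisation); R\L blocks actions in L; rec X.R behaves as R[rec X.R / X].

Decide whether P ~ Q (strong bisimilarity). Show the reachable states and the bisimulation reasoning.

Reachable graph of P (9 states):
  s0 = b.((0 + 0) | b.0) | b.(0\{c} + b.0) ⊢ —b→ s1, —b→ s2
  s1 = (0 + 0) | b.0 | b.(0\{c} + b.0) ⊢ —b→ s3, —b→ s4
  s2 = b.((0 + 0) | b.0) | (0\{c} + b.0) ⊢ —b→ s4, —b→ s5
  s3 = (0 + 0) | 0 | b.(0\{c} + b.0) ⊢ —b→ s6
  s4 = (0 + 0) | b.0 | (0\{c} + b.0) ⊢ —b→ s6, —b→ s7
  s5 = b.((0 + 0) | b.0) | 0 ⊢ —b→ s7
  s6 = (0 + 0) | 0 | (0\{c} + b.0) ⊢ —b→ s8
  s7 = (0 + 0) | b.0 | 0 ⊢ —b→ s8
  s8 = (0 + 0) | 0 | 0 ⊢ (no moves)
Reachable graph of Q (6 states):
  t0 = (0 + 0) | b.0 | b.(0\{c} + b.0) ⊢ —b→ t1, —b→ t2
  t1 = (0 + 0) | 0 | b.(0\{c} + b.0) ⊢ —b→ t3
  t2 = (0 + 0) | b.0 | (0\{c} + b.0) ⊢ —b→ t3, —b→ t4
  t3 = (0 + 0) | 0 | (0\{c} + b.0) ⊢ —b→ t5
  t4 = (0 + 0) | b.0 | 0 ⊢ —b→ t5
  t5 = (0 + 0) | 0 | 0 ⊢ (no moves)
Coarsest stable partition (strong bisimilarity classes):
  B0 = {s0}
  B1 = {s1, s2, t0}
  B2 = {s3, s4, s5, t1, t2}
  B3 = {s6, s7, t3, t4}
  B4 = {s8, t5}
s0 ∈ B0, t0 ∈ B1 → different blocks

NO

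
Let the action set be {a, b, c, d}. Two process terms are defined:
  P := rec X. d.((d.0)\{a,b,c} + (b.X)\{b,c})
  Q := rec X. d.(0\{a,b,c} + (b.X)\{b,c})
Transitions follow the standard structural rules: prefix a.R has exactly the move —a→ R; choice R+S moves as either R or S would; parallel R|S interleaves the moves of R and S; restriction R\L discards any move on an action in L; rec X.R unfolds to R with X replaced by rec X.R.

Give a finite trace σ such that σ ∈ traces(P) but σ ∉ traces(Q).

LTS(P): 3 reachable states
  s0 = rec X. d.((d.0)\{a,b,c} + (b.X)\{b,c}) → ··d··> s1
  s1 = (d.0)\{a,b,c} + (b.(rec X. d.((d.0)\{a,b,c} + (b.X)\{b,c})))\{b,c} → ··d··> s2
  s2 = 0\{a,b,c} → (no moves)
LTS(Q): 2 reachable states
  t0 = rec X. d.(0\{a,b,c} + (b.X)\{b,c}) → ··d··> t1
  t1 = 0\{a,b,c} + (b.(rec X. d.(0\{a,b,c} + (b.X)\{b,c})))\{b,c} → (no moves)
Trace ⟨dd⟩ through P, begin at {s0}:
  step 1 (d): {s1}
  step 2 (d): {s2}
  — P admits the full trace.
Trace ⟨dd⟩ through Q, begin at {t0}:
  step 1 (d): {t1}
  step 2 (d): no successor for Q

dd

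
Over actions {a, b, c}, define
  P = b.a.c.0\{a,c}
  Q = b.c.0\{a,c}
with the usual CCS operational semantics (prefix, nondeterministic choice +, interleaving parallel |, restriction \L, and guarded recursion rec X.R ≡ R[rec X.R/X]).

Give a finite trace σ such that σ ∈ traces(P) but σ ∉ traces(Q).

ba

P's transition system — 4 states:
  p0 = b.a.c.0\{a,c} ⊢ ··b··> p1
  p1 = a.c.0\{a,c} ⊢ ··a··> p2
  p2 = c.0\{a,c} ⊢ ··c··> p3
  p3 = 0\{a,c} ⊢ deadlocked
Q's transition system — 3 states:
  q0 = b.c.0\{a,c} ⊢ ··b··> q1
  q1 = c.0\{a,c} ⊢ ··c··> q2
  q2 = 0\{a,c} ⊢ deadlocked
Trace ⟨ba⟩ through P, begin at {p0}:
  after b @ step 1: {p1}
  after a @ step 2: {p2}
  P completes σ.
Trace ⟨ba⟩ through Q, begin at {q0}:
  after b @ step 1: {q1}
  after a @ step 2: no successor for Q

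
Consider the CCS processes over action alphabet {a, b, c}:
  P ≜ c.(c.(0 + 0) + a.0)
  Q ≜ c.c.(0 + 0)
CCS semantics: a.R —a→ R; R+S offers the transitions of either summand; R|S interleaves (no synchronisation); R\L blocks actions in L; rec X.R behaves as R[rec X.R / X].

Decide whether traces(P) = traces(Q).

trace-distinct — witness ⟨ca⟩

P's transition system — 4 states:
  u0 = c.(c.(0 + 0) + a.0) → --c--▸ u1
  u1 = c.(0 + 0) + a.0 → --a--▸ u2, --c--▸ u3
  u2 = 0 → ·
  u3 = 0 + 0 → ·
Q's transition system — 3 states:
  v0 = c.c.(0 + 0) → --c--▸ v1
  v1 = c.(0 + 0) → --c--▸ v2
  v2 = 0 + 0 → ·
Run σ = ⟨ca⟩ on P: start {u0}
  step 1 (c): {u1}
  step 2 (a): {u2}
  — P admits the full trace.
Run σ = ⟨ca⟩ on Q: start {v0}
  step 1 (c): {v1}
  step 2 (a): no successor for Q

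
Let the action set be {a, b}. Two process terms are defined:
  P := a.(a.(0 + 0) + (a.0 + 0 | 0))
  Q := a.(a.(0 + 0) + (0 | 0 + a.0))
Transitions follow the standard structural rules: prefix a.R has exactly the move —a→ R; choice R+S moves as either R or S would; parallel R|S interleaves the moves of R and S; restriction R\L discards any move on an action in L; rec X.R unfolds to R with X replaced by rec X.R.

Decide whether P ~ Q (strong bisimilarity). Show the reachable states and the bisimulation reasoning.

Reachable graph of P (4 states):
  p0 = a.(a.(0 + 0) + (a.0 + 0 | 0)) → ··a··> p1
  p1 = a.(0 + 0) + (a.0 + 0 | 0) → ··a··> p2, ··a··> p3
  p2 = 0 → ∅
  p3 = 0 + 0 → ∅
Reachable graph of Q (4 states):
  q0 = a.(a.(0 + 0) + (0 | 0 + a.0)) → ··a··> q1
  q1 = a.(0 + 0) + (0 | 0 + a.0) → ··a··> q2, ··a··> q3
  q2 = 0 → ∅
  q3 = 0 + 0 → ∅
Partition-refinement fixed point:
  B0 = {p0, q0}
  B1 = {p1, q1}
  B2 = {p2, p3, q2, q3}
p0 ∈ B0, q0 ∈ B0 → same block

bisimilar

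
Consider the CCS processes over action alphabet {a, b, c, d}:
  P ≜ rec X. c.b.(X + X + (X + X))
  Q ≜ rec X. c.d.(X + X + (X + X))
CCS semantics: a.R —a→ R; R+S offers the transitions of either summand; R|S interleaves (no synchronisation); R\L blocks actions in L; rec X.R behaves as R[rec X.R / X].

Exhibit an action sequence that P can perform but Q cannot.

cb

P's transition system — 3 states:
  u0 = rec X. c.b.(X + X + (X + X)) ⊢ ··c··> u1
  u1 = b.((rec X. c.b.(X + X + (X + X))) + (rec X. c.b.(X + X + (X + X))) + ((rec X. c.b.(X + X + (X + X))) + (rec X. c.b.(X + X + (X + X))))) ⊢ ··b··> u2
  u2 = (rec X. c.b.(X + X + (X + X))) + (rec X. c.b.(X + X + (X + X))) + ((rec X. c.b.(X + X + (X + X))) + (rec X. c.b.(X + X + (X + X)))) ⊢ ··c··> u1
Q's transition system — 3 states:
  v0 = rec X. c.d.(X + X + (X + X)) ⊢ ··c··> v1
  v1 = d.((rec X. c.d.(X + X + (X + X))) + (rec X. c.d.(X + X + (X + X))) + ((rec X. c.d.(X + X + (X + X))) + (rec X. c.d.(X + X + (X + X))))) ⊢ ··d··> v2
  v2 = (rec X. c.d.(X + X + (X + X))) + (rec X. c.d.(X + X + (X + X))) + ((rec X. c.d.(X + X + (X + X))) + (rec X. c.d.(X + X + (X + X)))) ⊢ ··c··> v1
Executing cb from P (initial set {u0}):
  step 1 (c): {u1}
  step 2 (b): {u2}
  P completes σ.
Executing cb from Q (initial set {v0}):
  step 1 (c): {v1}
  step 2 (b): no successor for Q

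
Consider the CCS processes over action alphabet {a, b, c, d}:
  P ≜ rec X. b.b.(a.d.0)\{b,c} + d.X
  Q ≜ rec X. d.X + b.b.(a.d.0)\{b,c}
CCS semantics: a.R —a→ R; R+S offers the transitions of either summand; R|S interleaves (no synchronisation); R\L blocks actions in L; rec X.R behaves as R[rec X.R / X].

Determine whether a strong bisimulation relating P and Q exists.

YES

P's transition system — 5 states:
  u0 = rec X. b.b.(a.d.0)\{b,c} + d.X :: --b--▸ u1, --d--▸ u0
  u1 = b.(a.d.0)\{b,c} :: --b--▸ u2
  u2 = (a.d.0)\{b,c} :: --a--▸ u3
  u3 = (d.0)\{b,c} :: --d--▸ u4
  u4 = 0\{b,c} :: ∅
Q's transition system — 5 states:
  v0 = rec X. d.X + b.b.(a.d.0)\{b,c} :: --b--▸ v1, --d--▸ v0
  v1 = b.(a.d.0)\{b,c} :: --b--▸ v2
  v2 = (a.d.0)\{b,c} :: --a--▸ v3
  v3 = (d.0)\{b,c} :: --d--▸ v4
  v4 = 0\{b,c} :: ∅
Bisimilarity quotient blocks:
  B0 = {u0, v0}
  B1 = {u1, v1}
  B2 = {u2, v2}
  B3 = {u3, v3}
  B4 = {u4, v4}
u0 ∈ B0, v0 ∈ B0 → same block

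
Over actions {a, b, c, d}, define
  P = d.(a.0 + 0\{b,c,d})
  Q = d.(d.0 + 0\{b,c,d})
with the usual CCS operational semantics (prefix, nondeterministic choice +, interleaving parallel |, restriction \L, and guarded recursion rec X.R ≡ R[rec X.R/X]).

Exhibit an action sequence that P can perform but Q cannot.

P's transition system — 3 states:
  s0 = d.(a.0 + 0\{b,c,d}) | --d--▸ s1
  s1 = a.0 + 0\{b,c,d} | --a--▸ s2
  s2 = 0 | stopped
Q's transition system — 3 states:
  t0 = d.(d.0 + 0\{b,c,d}) | --d--▸ t1
  t1 = d.0 + 0\{b,c,d} | --d--▸ t2
  t2 = 0 | stopped
Run σ = ⟨da⟩ on P: start {s0}
  [1] d ⇒ {s1}
  [2] a ⇒ {s2}
  P completes σ.
Run σ = ⟨da⟩ on Q: start {t0}
  [1] d ⇒ {t1}
  [2] a ⇒ no successor for Q

da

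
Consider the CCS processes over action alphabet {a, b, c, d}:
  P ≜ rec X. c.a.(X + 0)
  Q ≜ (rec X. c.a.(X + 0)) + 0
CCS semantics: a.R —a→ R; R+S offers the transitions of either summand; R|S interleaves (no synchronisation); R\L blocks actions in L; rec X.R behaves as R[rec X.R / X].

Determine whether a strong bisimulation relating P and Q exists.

P's transition system — 3 states:
  u0 = rec X. c.a.(X + 0) ⊢ -c-> u1
  u1 = a.((rec X. c.a.(X + 0)) + 0) ⊢ -a-> u2
  u2 = (rec X. c.a.(X + 0)) + 0 ⊢ -c-> u1
Q's transition system — 2 states:
  v0 = (rec X. c.a.(X + 0)) + 0 ⊢ -c-> v1
  v1 = a.((rec X. c.a.(X + 0)) + 0) ⊢ -a-> v0
Partition-refinement fixed point:
  B0 = {u0, u2, v0}
  B1 = {u1, v1}
u0 ∈ B0, v0 ∈ B0 → same block

bisimilar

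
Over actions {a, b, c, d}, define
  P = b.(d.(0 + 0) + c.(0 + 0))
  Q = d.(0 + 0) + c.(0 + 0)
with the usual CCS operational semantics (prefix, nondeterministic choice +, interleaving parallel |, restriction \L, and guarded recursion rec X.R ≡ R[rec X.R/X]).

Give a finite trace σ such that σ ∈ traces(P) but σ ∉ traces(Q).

LTS(P): 3 reachable states
  s0 = b.(d.(0 + 0) + c.(0 + 0)) has moves =b=> s1
  s1 = d.(0 + 0) + c.(0 + 0) has moves =c=> s2, =d=> s2
  s2 = 0 + 0 has moves ·
LTS(Q): 2 reachable states
  t0 = d.(0 + 0) + c.(0 + 0) has moves =c=> t1, =d=> t1
  t1 = 0 + 0 has moves ·
Executing b from P (initial set {s0}):
  after b @ step 1: {s1}
  — P admits the full trace.
Executing b from Q (initial set {t0}):
  after b @ step 1: ∅ (Q stuck)

b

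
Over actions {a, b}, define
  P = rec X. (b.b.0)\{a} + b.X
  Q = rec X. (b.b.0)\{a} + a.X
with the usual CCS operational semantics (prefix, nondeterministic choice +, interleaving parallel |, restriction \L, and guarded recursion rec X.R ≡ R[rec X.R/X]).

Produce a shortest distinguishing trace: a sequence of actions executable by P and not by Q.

bbb

P's transition system — 3 states:
  s0 = rec X. (b.b.0)\{a} + b.X | -b-> s0, -b-> s1
  s1 = (b.0)\{a} | -b-> s2
  s2 = 0\{a} | ·
Q's transition system — 3 states:
  t0 = rec X. (b.b.0)\{a} + a.X | -a-> t0, -b-> t1
  t1 = (b.0)\{a} | -b-> t2
  t2 = 0\{a} | ·
Executing bbb from P (initial set {s0}):
  after b @ step 1: {s0, s1}
  after b @ step 2: {s0, s1, s2}
  after b @ step 3: {s0, s1, s2}
  ✓ P
Executing bbb from Q (initial set {t0}):
  after b @ step 1: {t1}
  after b @ step 2: {t2}
  after b @ step 3: ∅ (Q stuck)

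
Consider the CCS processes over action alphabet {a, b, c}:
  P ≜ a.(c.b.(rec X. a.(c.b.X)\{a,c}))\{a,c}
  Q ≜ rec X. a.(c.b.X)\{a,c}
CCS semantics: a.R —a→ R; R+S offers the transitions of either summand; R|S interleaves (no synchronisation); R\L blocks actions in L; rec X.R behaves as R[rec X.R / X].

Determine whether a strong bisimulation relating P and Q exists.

P's transition system — 2 states:
  p0 = a.(c.b.(rec X. a.(c.b.X)\{a,c}))\{a,c} has moves -a-> p1
  p1 = (c.b.(rec X. a.(c.b.X)\{a,c}))\{a,c} has moves stopped
Q's transition system — 2 states:
  q0 = rec X. a.(c.b.X)\{a,c} has moves -a-> q1
  q1 = (c.b.(rec X. a.(c.b.X)\{a,c}))\{a,c} has moves stopped
Bisimilarity quotient blocks:
  B0 = {p0, q0}
  B1 = {p1, q1}
p0 ∈ B0, q0 ∈ B0 → same block

bisimilar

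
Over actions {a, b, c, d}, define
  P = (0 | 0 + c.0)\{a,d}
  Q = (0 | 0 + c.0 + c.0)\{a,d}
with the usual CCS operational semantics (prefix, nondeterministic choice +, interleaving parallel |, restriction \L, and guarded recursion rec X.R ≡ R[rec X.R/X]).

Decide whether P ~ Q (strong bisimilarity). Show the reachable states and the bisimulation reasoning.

P ~ Q

P's transition system — 2 states:
  m0 = (0 | 0 + c.0)\{a,d} ⊢ =c=> m1
  m1 = 0\{a,d} ⊢ stopped
Q's transition system — 2 states:
  n0 = (0 | 0 + c.0 + c.0)\{a,d} ⊢ =c=> n1
  n1 = 0\{a,d} ⊢ stopped
Coarsest stable partition (strong bisimilarity classes):
  B0 = {m0, n0}
  B1 = {m1, n1}
m0 ∈ B0, n0 ∈ B0 → same block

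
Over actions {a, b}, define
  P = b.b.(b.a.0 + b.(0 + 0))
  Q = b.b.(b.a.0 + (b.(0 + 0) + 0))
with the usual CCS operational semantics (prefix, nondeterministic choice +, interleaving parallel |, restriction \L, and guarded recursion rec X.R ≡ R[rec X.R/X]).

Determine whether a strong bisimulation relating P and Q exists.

YES

P's transition system — 6 states:
  p0 = b.b.(b.a.0 + b.(0 + 0)) :: --b--▸ p1
  p1 = b.(b.a.0 + b.(0 + 0)) :: --b--▸ p2
  p2 = b.a.0 + b.(0 + 0) :: --b--▸ p3, --b--▸ p4
  p3 = 0 + 0 :: (no moves)
  p4 = a.0 :: --a--▸ p5
  p5 = 0 :: (no moves)
Q's transition system — 6 states:
  q0 = b.b.(b.a.0 + (b.(0 + 0) + 0)) :: --b--▸ q1
  q1 = b.(b.a.0 + (b.(0 + 0) + 0)) :: --b--▸ q2
  q2 = b.a.0 + (b.(0 + 0) + 0) :: --b--▸ q3, --b--▸ q4
  q3 = 0 + 0 :: (no moves)
  q4 = a.0 :: --a--▸ q5
  q5 = 0 :: (no moves)
Coarsest stable partition (strong bisimilarity classes):
  B0 = {p0, q0}
  B1 = {p1, q1}
  B2 = {p2, q2}
  B3 = {p4, q4}
  B4 = {p3, p5, q3, q5}
p0 ∈ B0, q0 ∈ B0 → same block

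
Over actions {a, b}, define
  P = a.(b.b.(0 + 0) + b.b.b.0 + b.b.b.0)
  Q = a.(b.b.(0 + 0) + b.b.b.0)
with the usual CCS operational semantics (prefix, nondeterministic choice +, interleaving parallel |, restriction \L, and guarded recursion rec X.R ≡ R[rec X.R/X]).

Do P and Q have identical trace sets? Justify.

P's transition system — 7 states:
  m0 = a.(b.b.(0 + 0) + b.b.b.0 + b.b.b.0) ⊢ ··a··> m1
  m1 = b.b.(0 + 0) + b.b.b.0 + b.b.b.0 ⊢ ··b··> m2, ··b··> m3
  m2 = b.(0 + 0) ⊢ ··b··> m4
  m3 = b.b.0 ⊢ ··b··> m5
  m4 = 0 + 0 ⊢ (no moves)
  m5 = b.0 ⊢ ··b··> m6
  m6 = 0 ⊢ (no moves)
Q's transition system — 7 states:
  n0 = a.(b.b.(0 + 0) + b.b.b.0) ⊢ ··a··> n1
  n1 = b.b.(0 + 0) + b.b.b.0 ⊢ ··b··> n2, ··b··> n3
  n2 = b.(0 + 0) ⊢ ··b··> n4
  n3 = b.b.0 ⊢ ··b··> n5
  n4 = 0 + 0 ⊢ (no moves)
  n5 = b.0 ⊢ ··b··> n6
  n6 = 0 ⊢ (no moves)
Coarsest stable partition (strong bisimilarity classes):
  B0 = {m0, n0}
  B1 = {m1, n1}
  B2 = {m3, n3}
  B3 = {m2, m5, n2, n5}
  B4 = {m4, m6, n4, n6}
m0 ∈ B0, n0 ∈ B0 → same block
Bisimilar ⇒ trace-equivalent.

traces(P) = traces(Q)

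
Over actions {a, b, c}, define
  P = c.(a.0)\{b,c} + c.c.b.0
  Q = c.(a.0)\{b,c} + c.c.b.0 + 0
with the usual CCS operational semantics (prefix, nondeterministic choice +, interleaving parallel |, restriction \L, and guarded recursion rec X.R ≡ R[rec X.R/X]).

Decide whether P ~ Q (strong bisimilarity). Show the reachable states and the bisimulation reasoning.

LTS(P): 6 reachable states
  s0 = c.(a.0)\{b,c} + c.c.b.0 → -c-> s1, -c-> s2
  s1 = (a.0)\{b,c} → -a-> s3
  s2 = c.b.0 → -c-> s4
  s3 = 0\{b,c} → ∅
  s4 = b.0 → -b-> s5
  s5 = 0 → ∅
LTS(Q): 6 reachable states
  t0 = c.(a.0)\{b,c} + c.c.b.0 + 0 → -c-> t1, -c-> t2
  t1 = (a.0)\{b,c} → -a-> t3
  t2 = c.b.0 → -c-> t4
  t3 = 0\{b,c} → ∅
  t4 = b.0 → -b-> t5
  t5 = 0 → ∅
Bisimilarity quotient blocks:
  B0 = {s0, t0}
  B1 = {s2, t2}
  B2 = {s4, t4}
  B3 = {s3, s5, t3, t5}
  B4 = {s1, t1}
s0 ∈ B0, t0 ∈ B0 → same block

YES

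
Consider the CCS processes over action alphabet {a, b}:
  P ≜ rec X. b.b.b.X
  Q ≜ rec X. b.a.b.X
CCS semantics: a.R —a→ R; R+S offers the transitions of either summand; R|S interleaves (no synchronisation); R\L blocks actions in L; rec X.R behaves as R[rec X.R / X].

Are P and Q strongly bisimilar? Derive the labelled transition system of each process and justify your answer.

P's transition system — 3 states:
  s0 = rec X. b.b.b.X has moves =b=> s1
  s1 = b.b.(rec X. b.b.b.X) has moves =b=> s2
  s2 = b.(rec X. b.b.b.X) has moves =b=> s0
Q's transition system — 3 states:
  t0 = rec X. b.a.b.X has moves =b=> t1
  t1 = a.b.(rec X. b.a.b.X) has moves =a=> t2
  t2 = b.(rec X. b.a.b.X) has moves =b=> t0
Partition-refinement fixed point:
  B0 = {s0, s1, s2}
  B1 = {t0}
  B2 = {t1}
  B3 = {t2}
s0 ∈ B0, t0 ∈ B1 → different blocks

P ≁ Q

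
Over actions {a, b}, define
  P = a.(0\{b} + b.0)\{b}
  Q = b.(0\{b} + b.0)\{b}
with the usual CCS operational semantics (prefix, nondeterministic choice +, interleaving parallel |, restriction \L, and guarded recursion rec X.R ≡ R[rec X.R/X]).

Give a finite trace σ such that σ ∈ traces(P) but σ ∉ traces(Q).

Reachable graph of P (2 states):
  p0 = a.(0\{b} + b.0)\{b} :: --a--▸ p1
  p1 = (0\{b} + b.0)\{b} :: ·
Reachable graph of Q (2 states):
  q0 = b.(0\{b} + b.0)\{b} :: --b--▸ q1
  q1 = (0\{b} + b.0)\{b} :: ·
Executing a from P (initial set {p0}):
  after a @ step 1: {p1}
  P completes σ.
Executing a from Q (initial set {q0}):
  after a @ step 1: ∅ (Q stuck)

a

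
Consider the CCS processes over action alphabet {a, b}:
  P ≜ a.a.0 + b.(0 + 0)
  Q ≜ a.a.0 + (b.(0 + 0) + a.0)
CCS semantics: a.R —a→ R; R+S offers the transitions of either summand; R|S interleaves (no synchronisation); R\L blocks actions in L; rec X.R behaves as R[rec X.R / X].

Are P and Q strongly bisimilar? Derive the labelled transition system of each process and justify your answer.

P ≁ Q

P's transition system — 4 states:
  u0 = a.a.0 + b.(0 + 0) :: --a--▸ u1, --b--▸ u2
  u1 = a.0 :: --a--▸ u3
  u2 = 0 + 0 :: stopped
  u3 = 0 :: stopped
Q's transition system — 4 states:
  v0 = a.a.0 + (b.(0 + 0) + a.0) :: --a--▸ v1, --a--▸ v2, --b--▸ v3
  v1 = 0 :: stopped
  v2 = a.0 :: --a--▸ v1
  v3 = 0 + 0 :: stopped
Coarsest stable partition (strong bisimilarity classes):
  B0 = {u0}
  B1 = {u2, u3, v1, v3}
  B2 = {u1, v2}
  B3 = {v0}
u0 ∈ B0, v0 ∈ B3 → different blocks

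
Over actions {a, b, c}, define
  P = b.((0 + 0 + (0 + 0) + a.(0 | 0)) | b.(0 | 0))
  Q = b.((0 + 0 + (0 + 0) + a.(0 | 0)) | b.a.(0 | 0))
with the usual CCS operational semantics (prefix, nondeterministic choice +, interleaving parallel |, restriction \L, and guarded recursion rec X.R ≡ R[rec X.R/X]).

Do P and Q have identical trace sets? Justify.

traces(P) ≠ traces(Q) — witness ⟨baba⟩

Reachable graph of P (5 states):
  s0 = b.((0 + 0 + (0 + 0) + a.(0 | 0)) | b.(0 | 0)) :: =b=> s1
  s1 = (0 + 0 + (0 + 0) + a.(0 | 0)) | b.(0 | 0) :: =a=> s2, =b=> s3
  s2 = 0 | 0 | b.(0 | 0) :: =b=> s4
  s3 = (0 + 0 + (0 + 0) + a.(0 | 0)) | (0 | 0) :: =a=> s4
  s4 = 0 | 0 | (0 | 0) :: stopped
Reachable graph of Q (7 states):
  t0 = b.((0 + 0 + (0 + 0) + a.(0 | 0)) | b.a.(0 | 0)) :: =b=> t1
  t1 = (0 + 0 + (0 + 0) + a.(0 | 0)) | b.a.(0 | 0) :: =a=> t2, =b=> t3
  t2 = 0 | 0 | b.a.(0 | 0) :: =b=> t4
  t3 = (0 + 0 + (0 + 0) + a.(0 | 0)) | a.(0 | 0) :: =a=> t4, =a=> t5
  t4 = 0 | 0 | a.(0 | 0) :: =a=> t6
  t5 = (0 + 0 + (0 + 0) + a.(0 | 0)) | (0 | 0) :: =a=> t6
  t6 = 0 | 0 | (0 | 0) :: stopped
Trace ⟨baba⟩ through Q, begin at {t0}:
  after b @ step 1: {t1}
  after a @ step 2: {t2}
  after b @ step 3: {t4}
  after a @ step 4: {t6}
  ✓ Q
Trace ⟨baba⟩ through P, begin at {s0}:
  after b @ step 1: {s1}
  after a @ step 2: {s2}
  after b @ step 3: {s4}
  after a @ step 4: ∅ (P stuck)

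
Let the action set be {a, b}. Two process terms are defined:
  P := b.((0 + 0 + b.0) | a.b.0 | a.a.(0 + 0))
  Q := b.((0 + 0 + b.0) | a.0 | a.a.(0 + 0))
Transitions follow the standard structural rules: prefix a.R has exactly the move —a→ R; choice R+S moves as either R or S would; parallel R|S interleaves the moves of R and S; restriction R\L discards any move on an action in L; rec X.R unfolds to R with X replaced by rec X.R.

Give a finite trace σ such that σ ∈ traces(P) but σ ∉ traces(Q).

babb

P's transition system — 19 states:
  s0 = b.((0 + 0 + b.0) | a.b.0 | a.a.(0 + 0)) :: -b-> s1
  s1 = (0 + 0 + b.0) | a.b.0 | a.a.(0 + 0) :: -a-> s2, -a-> s3, -b-> s4
  s2 = (0 + 0 + b.0) | a.b.0 | a.(0 + 0) :: -a-> s5, -a-> s6, -b-> s7
  s3 = (0 + 0 + b.0) | b.0 | a.a.(0 + 0) :: -a-> s6, -b-> s8, -b-> s9
  s4 = 0 | a.b.0 | a.a.(0 + 0) :: -a-> s7, -a-> s9
  s5 = (0 + 0 + b.0) | a.b.0 | (0 + 0) :: -a-> s10, -b-> s11
  s6 = (0 + 0 + b.0) | b.0 | a.(0 + 0) :: -a-> s10, -b-> s12, -b-> s13
  s7 = 0 | a.b.0 | a.(0 + 0) :: -a-> s11, -a-> s13
  s8 = (0 + 0 + b.0) | 0 | a.a.(0 + 0) :: -a-> s12, -b-> s14
  s9 = 0 | b.0 | a.a.(0 + 0) :: -a-> s13, -b-> s14
  s10 = (0 + 0 + b.0) | b.0 | (0 + 0) :: -b-> s15, -b-> s16
  s11 = 0 | a.b.0 | (0 + 0) :: -a-> s16
  s12 = (0 + 0 + b.0) | 0 | a.(0 + 0) :: -a-> s15, -b-> s17
  s13 = 0 | b.0 | a.(0 + 0) :: -a-> s16, -b-> s17
  s14 = 0 | 0 | a.a.(0 + 0) :: -a-> s17
  s15 = (0 + 0 + b.0) | 0 | (0 + 0) :: -b-> s18
  s16 = 0 | b.0 | (0 + 0) :: -b-> s18
  s17 = 0 | 0 | a.(0 + 0) :: -a-> s18
  s18 = 0 | 0 | (0 + 0) :: (no moves)
Q's transition system — 13 states:
  t0 = b.((0 + 0 + b.0) | a.0 | a.a.(0 + 0)) :: -b-> t1
  t1 = (0 + 0 + b.0) | a.0 | a.a.(0 + 0) :: -a-> t2, -a-> t3, -b-> t4
  t2 = (0 + 0 + b.0) | 0 | a.a.(0 + 0) :: -a-> t5, -b-> t6
  t3 = (0 + 0 + b.0) | a.0 | a.(0 + 0) :: -a-> t5, -a-> t7, -b-> t8
  t4 = 0 | a.0 | a.a.(0 + 0) :: -a-> t6, -a-> t8
  t5 = (0 + 0 + b.0) | 0 | a.(0 + 0) :: -a-> t9, -b-> t10
  t6 = 0 | 0 | a.a.(0 + 0) :: -a-> t10
  t7 = (0 + 0 + b.0) | a.0 | (0 + 0) :: -a-> t9, -b-> t11
  t8 = 0 | a.0 | a.(0 + 0) :: -a-> t10, -a-> t11
  t9 = (0 + 0 + b.0) | 0 | (0 + 0) :: -b-> t12
  t10 = 0 | 0 | a.(0 + 0) :: -a-> t12
  t11 = 0 | a.0 | (0 + 0) :: -a-> t12
  t12 = 0 | 0 | (0 + 0) :: (no moves)
Run σ = ⟨babb⟩ on P: start {s0}
  step 1 (b): {s1}
  step 2 (a): {s2, s3}
  step 3 (b): {s7, s8, s9}
  step 4 (b): {s14}
  P completes σ.
Run σ = ⟨babb⟩ on Q: start {t0}
  step 1 (b): {t1}
  step 2 (a): {t2, t3}
  step 3 (b): {t6, t8}
  step 4 (b): ∅ (Q stuck)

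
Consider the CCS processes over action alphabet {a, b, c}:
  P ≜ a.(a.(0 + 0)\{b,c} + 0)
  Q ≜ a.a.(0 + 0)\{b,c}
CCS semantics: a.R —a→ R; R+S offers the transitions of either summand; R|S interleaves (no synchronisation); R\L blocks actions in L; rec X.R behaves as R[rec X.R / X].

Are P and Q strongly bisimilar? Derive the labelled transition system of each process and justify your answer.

LTS(P): 3 reachable states
  m0 = a.(a.(0 + 0)\{b,c} + 0) ⊢ =a=> m1
  m1 = a.(0 + 0)\{b,c} + 0 ⊢ =a=> m2
  m2 = (0 + 0)\{b,c} ⊢ ∅
LTS(Q): 3 reachable states
  n0 = a.a.(0 + 0)\{b,c} ⊢ =a=> n1
  n1 = a.(0 + 0)\{b,c} ⊢ =a=> n2
  n2 = (0 + 0)\{b,c} ⊢ ∅
Partition-refinement fixed point:
  B0 = {m0, n0}
  B1 = {m1, n1}
  B2 = {m2, n2}
m0 ∈ B0, n0 ∈ B0 → same block

bisimilar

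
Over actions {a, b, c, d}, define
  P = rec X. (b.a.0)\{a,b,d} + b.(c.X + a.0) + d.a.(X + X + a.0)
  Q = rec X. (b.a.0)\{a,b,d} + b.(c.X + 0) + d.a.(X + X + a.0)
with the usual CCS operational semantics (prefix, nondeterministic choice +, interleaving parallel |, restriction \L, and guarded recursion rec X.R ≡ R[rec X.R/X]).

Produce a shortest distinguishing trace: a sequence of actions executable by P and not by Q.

ba

P's transition system — 5 states:
  p0 = rec X. (b.a.0)\{a,b,d} + b.(c.X + a.0) + d.a.(X + X + a.0) | —b→ p1, —d→ p2
  p1 = c.(rec X. (b.a.0)\{a,b,d} + b.(c.X + a.0) + d.a.(X + X + a.0)) + a.0 | —a→ p3, —c→ p0
  p2 = a.((rec X. (b.a.0)\{a,b,d} + b.(c.X + a.0) + d.a.(X + X + a.0)) + (rec X. (b.a.0)\{a,b,d} + b.(c.X + a.0) + d.a.(X + X + a.0)) + a.0) | —a→ p4
  p3 = 0 | ·
  p4 = (rec X. (b.a.0)\{a,b,d} + b.(c.X + a.0) + d.a.(X + X + a.0)) + (rec X. (b.a.0)\{a,b,d} + b.(c.X + a.0) + d.a.(X + X + a.0)) + a.0 | —a→ p3, —b→ p1, —d→ p2
Q's transition system — 5 states:
  q0 = rec X. (b.a.0)\{a,b,d} + b.(c.X + 0) + d.a.(X + X + a.0) | —b→ q1, —d→ q2
  q1 = c.(rec X. (b.a.0)\{a,b,d} + b.(c.X + 0) + d.a.(X + X + a.0)) + 0 | —c→ q0
  q2 = a.((rec X. (b.a.0)\{a,b,d} + b.(c.X + 0) + d.a.(X + X + a.0)) + (rec X. (b.a.0)\{a,b,d} + b.(c.X + 0) + d.a.(X + X + a.0)) + a.0) | —a→ q3
  q3 = (rec X. (b.a.0)\{a,b,d} + b.(c.X + 0) + d.a.(X + X + a.0)) + (rec X. (b.a.0)\{a,b,d} + b.(c.X + 0) + d.a.(X + X + a.0)) + a.0 | —a→ q4, —b→ q1, —d→ q2
  q4 = 0 | ·
Executing ba from P (initial set {p0}):
  [1] b ⇒ {p1}
  [2] a ⇒ {p3}
  P completes σ.
Executing ba from Q (initial set {q0}):
  [1] b ⇒ {q1}
  [2] a ⇒ ∅ (Q stuck)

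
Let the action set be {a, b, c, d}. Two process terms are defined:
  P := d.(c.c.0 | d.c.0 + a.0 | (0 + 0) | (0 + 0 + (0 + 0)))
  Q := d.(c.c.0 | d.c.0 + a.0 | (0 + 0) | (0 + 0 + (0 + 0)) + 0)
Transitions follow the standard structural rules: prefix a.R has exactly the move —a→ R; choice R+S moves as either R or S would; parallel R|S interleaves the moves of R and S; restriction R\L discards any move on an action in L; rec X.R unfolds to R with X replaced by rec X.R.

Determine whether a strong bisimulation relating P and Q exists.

Reachable graph of P (11 states):
  p0 = d.(c.c.0 | d.c.0 + a.0 | (0 + 0) | (0 + 0 + (0 + 0))) | -d-> p1
  p1 = c.c.0 | d.c.0 + a.0 | (0 + 0) | (0 + 0 + (0 + 0)) | -a-> p2, -c-> p3, -d-> p4
  p2 = 0 | (0 + 0) | (0 + 0 + (0 + 0)) | ∅
  p3 = c.0 | d.c.0 | -c-> p5, -d-> p6
  p4 = c.c.0 | c.0 | -c-> p6, -c-> p7
  p5 = 0 | d.c.0 | -d-> p8
  p6 = c.0 | c.0 | -c-> p8, -c-> p9
  p7 = c.c.0 | 0 | -c-> p9
  p8 = 0 | c.0 | -c-> p10
  p9 = c.0 | 0 | -c-> p10
  p10 = 0 | 0 | ∅
Reachable graph of Q (11 states):
  q0 = d.(c.c.0 | d.c.0 + a.0 | (0 + 0) | (0 + 0 + (0 + 0)) + 0) | -d-> q1
  q1 = c.c.0 | d.c.0 + a.0 | (0 + 0) | (0 + 0 + (0 + 0)) + 0 | -a-> q2, -c-> q3, -d-> q4
  q2 = 0 | (0 + 0) | (0 + 0 + (0 + 0)) | ∅
  q3 = c.0 | d.c.0 | -c-> q5, -d-> q6
  q4 = c.c.0 | c.0 | -c-> q6, -c-> q7
  q5 = 0 | d.c.0 | -d-> q8
  q6 = c.0 | c.0 | -c-> q8, -c-> q9
  q7 = c.c.0 | 0 | -c-> q9
  q8 = 0 | c.0 | -c-> q10
  q9 = c.0 | 0 | -c-> q10
  q10 = 0 | 0 | ∅
Bisimilarity quotient blocks:
  B0 = {p0, q0}
  B1 = {p1, q1}
  B2 = {p3, q3}
  B3 = {p5, q5}
  B4 = {p8, p9, q8, q9}
  B5 = {p10, p2, q10, q2}
  B6 = {p6, p7, q6, q7}
  B7 = {p4, q4}
p0 ∈ B0, q0 ∈ B0 → same block

YES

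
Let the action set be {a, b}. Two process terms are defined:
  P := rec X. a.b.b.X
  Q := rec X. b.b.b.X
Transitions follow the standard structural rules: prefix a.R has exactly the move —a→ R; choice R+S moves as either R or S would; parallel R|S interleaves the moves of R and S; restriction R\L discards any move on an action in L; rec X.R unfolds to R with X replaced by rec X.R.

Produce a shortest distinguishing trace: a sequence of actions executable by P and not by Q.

LTS(P): 3 reachable states
  u0 = rec X. a.b.b.X :: —a→ u1
  u1 = b.b.(rec X. a.b.b.X) :: —b→ u2
  u2 = b.(rec X. a.b.b.X) :: —b→ u0
LTS(Q): 3 reachable states
  v0 = rec X. b.b.b.X :: —b→ v1
  v1 = b.b.(rec X. b.b.b.X) :: —b→ v2
  v2 = b.(rec X. b.b.b.X) :: —b→ v0
Trace ⟨a⟩ through P, begin at {u0}:
  step 1 (a): {u1}
  ✓ P
Trace ⟨a⟩ through Q, begin at {v0}:
  step 1 (a): ∅  — Q cannot continue

a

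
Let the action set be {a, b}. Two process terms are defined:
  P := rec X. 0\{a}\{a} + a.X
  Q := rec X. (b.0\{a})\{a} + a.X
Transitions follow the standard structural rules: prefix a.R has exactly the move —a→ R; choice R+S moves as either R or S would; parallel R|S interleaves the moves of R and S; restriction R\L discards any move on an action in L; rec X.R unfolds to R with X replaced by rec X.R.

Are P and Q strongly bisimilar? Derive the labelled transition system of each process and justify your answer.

P's transition system — 1 states:
  s0 = rec X. 0\{a}\{a} + a.X :: -a-> s0
Q's transition system — 2 states:
  t0 = rec X. (b.0\{a})\{a} + a.X :: -a-> t0, -b-> t1
  t1 = 0\{a}\{a} :: stopped
Bisimilarity quotient blocks:
  B0 = {s0}
  B1 = {t0}
  B2 = {t1}
s0 ∈ B0, t0 ∈ B1 → different blocks

not bisimilar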